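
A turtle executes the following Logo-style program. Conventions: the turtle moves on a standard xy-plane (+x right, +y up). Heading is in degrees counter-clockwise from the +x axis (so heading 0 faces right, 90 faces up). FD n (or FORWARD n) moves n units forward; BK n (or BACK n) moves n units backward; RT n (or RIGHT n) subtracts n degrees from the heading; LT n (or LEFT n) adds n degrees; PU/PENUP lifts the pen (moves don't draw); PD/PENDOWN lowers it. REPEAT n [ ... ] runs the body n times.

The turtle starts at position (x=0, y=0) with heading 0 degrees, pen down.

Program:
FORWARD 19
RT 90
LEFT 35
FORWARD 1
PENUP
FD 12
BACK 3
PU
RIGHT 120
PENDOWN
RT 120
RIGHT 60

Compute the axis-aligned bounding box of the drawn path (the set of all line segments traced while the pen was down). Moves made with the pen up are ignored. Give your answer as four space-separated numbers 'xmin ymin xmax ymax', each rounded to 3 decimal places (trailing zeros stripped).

Answer: 0 -0.819 19.574 0

Derivation:
Executing turtle program step by step:
Start: pos=(0,0), heading=0, pen down
FD 19: (0,0) -> (19,0) [heading=0, draw]
RT 90: heading 0 -> 270
LT 35: heading 270 -> 305
FD 1: (19,0) -> (19.574,-0.819) [heading=305, draw]
PU: pen up
FD 12: (19.574,-0.819) -> (26.456,-10.649) [heading=305, move]
BK 3: (26.456,-10.649) -> (24.736,-8.192) [heading=305, move]
PU: pen up
RT 120: heading 305 -> 185
PD: pen down
RT 120: heading 185 -> 65
RT 60: heading 65 -> 5
Final: pos=(24.736,-8.192), heading=5, 2 segment(s) drawn

Segment endpoints: x in {0, 19, 19.574}, y in {-0.819, 0}
xmin=0, ymin=-0.819, xmax=19.574, ymax=0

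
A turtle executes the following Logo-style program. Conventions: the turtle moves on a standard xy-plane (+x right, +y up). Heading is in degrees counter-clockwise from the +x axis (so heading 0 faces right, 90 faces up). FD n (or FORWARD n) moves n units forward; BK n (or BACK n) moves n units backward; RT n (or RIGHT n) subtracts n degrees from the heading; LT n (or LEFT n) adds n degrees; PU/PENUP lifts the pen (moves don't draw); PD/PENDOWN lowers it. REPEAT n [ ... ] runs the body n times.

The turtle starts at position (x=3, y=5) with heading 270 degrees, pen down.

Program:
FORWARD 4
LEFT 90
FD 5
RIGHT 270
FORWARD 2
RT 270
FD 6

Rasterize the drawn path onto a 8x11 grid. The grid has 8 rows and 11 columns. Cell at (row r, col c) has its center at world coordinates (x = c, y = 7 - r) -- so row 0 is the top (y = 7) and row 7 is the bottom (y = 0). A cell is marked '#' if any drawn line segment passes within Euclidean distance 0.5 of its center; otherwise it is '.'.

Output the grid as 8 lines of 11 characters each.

Segment 0: (3,5) -> (3,1)
Segment 1: (3,1) -> (8,1)
Segment 2: (8,1) -> (8,3)
Segment 3: (8,3) -> (2,3)

Answer: ...........
...........
...#.......
...#.......
..#######..
...#....#..
...######..
...........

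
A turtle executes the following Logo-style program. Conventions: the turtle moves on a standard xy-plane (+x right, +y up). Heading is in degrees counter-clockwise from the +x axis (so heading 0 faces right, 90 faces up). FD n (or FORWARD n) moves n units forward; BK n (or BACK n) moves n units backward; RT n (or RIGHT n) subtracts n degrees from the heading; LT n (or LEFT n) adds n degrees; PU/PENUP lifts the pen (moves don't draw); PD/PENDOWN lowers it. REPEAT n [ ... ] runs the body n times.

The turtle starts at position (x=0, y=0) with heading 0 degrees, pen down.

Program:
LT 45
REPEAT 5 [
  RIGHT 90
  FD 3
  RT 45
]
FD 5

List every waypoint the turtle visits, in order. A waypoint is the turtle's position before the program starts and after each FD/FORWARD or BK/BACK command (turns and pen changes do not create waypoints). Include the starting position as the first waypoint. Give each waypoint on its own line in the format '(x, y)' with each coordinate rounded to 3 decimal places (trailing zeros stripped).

Answer: (0, 0)
(2.121, -2.121)
(-0.879, -2.121)
(1.243, 0)
(1.243, -3)
(-0.879, -0.879)
(-0.879, 4.121)

Derivation:
Executing turtle program step by step:
Start: pos=(0,0), heading=0, pen down
LT 45: heading 0 -> 45
REPEAT 5 [
  -- iteration 1/5 --
  RT 90: heading 45 -> 315
  FD 3: (0,0) -> (2.121,-2.121) [heading=315, draw]
  RT 45: heading 315 -> 270
  -- iteration 2/5 --
  RT 90: heading 270 -> 180
  FD 3: (2.121,-2.121) -> (-0.879,-2.121) [heading=180, draw]
  RT 45: heading 180 -> 135
  -- iteration 3/5 --
  RT 90: heading 135 -> 45
  FD 3: (-0.879,-2.121) -> (1.243,0) [heading=45, draw]
  RT 45: heading 45 -> 0
  -- iteration 4/5 --
  RT 90: heading 0 -> 270
  FD 3: (1.243,0) -> (1.243,-3) [heading=270, draw]
  RT 45: heading 270 -> 225
  -- iteration 5/5 --
  RT 90: heading 225 -> 135
  FD 3: (1.243,-3) -> (-0.879,-0.879) [heading=135, draw]
  RT 45: heading 135 -> 90
]
FD 5: (-0.879,-0.879) -> (-0.879,4.121) [heading=90, draw]
Final: pos=(-0.879,4.121), heading=90, 6 segment(s) drawn
Waypoints (7 total):
(0, 0)
(2.121, -2.121)
(-0.879, -2.121)
(1.243, 0)
(1.243, -3)
(-0.879, -0.879)
(-0.879, 4.121)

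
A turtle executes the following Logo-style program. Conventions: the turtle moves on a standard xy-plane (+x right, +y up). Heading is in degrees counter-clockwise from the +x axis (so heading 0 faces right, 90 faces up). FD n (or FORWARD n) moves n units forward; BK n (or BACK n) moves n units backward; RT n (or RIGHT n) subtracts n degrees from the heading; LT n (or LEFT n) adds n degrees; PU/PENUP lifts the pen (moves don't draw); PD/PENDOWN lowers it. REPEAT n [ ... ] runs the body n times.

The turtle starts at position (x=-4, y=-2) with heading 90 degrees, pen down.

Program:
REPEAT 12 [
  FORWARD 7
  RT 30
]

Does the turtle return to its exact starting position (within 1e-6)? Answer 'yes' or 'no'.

Executing turtle program step by step:
Start: pos=(-4,-2), heading=90, pen down
REPEAT 12 [
  -- iteration 1/12 --
  FD 7: (-4,-2) -> (-4,5) [heading=90, draw]
  RT 30: heading 90 -> 60
  -- iteration 2/12 --
  FD 7: (-4,5) -> (-0.5,11.062) [heading=60, draw]
  RT 30: heading 60 -> 30
  -- iteration 3/12 --
  FD 7: (-0.5,11.062) -> (5.562,14.562) [heading=30, draw]
  RT 30: heading 30 -> 0
  -- iteration 4/12 --
  FD 7: (5.562,14.562) -> (12.562,14.562) [heading=0, draw]
  RT 30: heading 0 -> 330
  -- iteration 5/12 --
  FD 7: (12.562,14.562) -> (18.624,11.062) [heading=330, draw]
  RT 30: heading 330 -> 300
  -- iteration 6/12 --
  FD 7: (18.624,11.062) -> (22.124,5) [heading=300, draw]
  RT 30: heading 300 -> 270
  -- iteration 7/12 --
  FD 7: (22.124,5) -> (22.124,-2) [heading=270, draw]
  RT 30: heading 270 -> 240
  -- iteration 8/12 --
  FD 7: (22.124,-2) -> (18.624,-8.062) [heading=240, draw]
  RT 30: heading 240 -> 210
  -- iteration 9/12 --
  FD 7: (18.624,-8.062) -> (12.562,-11.562) [heading=210, draw]
  RT 30: heading 210 -> 180
  -- iteration 10/12 --
  FD 7: (12.562,-11.562) -> (5.562,-11.562) [heading=180, draw]
  RT 30: heading 180 -> 150
  -- iteration 11/12 --
  FD 7: (5.562,-11.562) -> (-0.5,-8.062) [heading=150, draw]
  RT 30: heading 150 -> 120
  -- iteration 12/12 --
  FD 7: (-0.5,-8.062) -> (-4,-2) [heading=120, draw]
  RT 30: heading 120 -> 90
]
Final: pos=(-4,-2), heading=90, 12 segment(s) drawn

Start position: (-4, -2)
Final position: (-4, -2)
Distance = 0; < 1e-6 -> CLOSED

Answer: yes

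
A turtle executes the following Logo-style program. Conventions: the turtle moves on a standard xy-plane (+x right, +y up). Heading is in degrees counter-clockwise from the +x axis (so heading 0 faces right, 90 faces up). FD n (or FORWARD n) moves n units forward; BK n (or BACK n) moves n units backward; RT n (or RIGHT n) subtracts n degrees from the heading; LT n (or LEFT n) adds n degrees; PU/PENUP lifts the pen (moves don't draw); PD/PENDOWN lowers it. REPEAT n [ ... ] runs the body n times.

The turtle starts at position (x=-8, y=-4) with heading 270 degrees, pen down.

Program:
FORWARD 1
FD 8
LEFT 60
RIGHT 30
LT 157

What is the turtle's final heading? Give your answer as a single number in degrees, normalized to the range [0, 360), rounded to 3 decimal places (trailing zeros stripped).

Executing turtle program step by step:
Start: pos=(-8,-4), heading=270, pen down
FD 1: (-8,-4) -> (-8,-5) [heading=270, draw]
FD 8: (-8,-5) -> (-8,-13) [heading=270, draw]
LT 60: heading 270 -> 330
RT 30: heading 330 -> 300
LT 157: heading 300 -> 97
Final: pos=(-8,-13), heading=97, 2 segment(s) drawn

Answer: 97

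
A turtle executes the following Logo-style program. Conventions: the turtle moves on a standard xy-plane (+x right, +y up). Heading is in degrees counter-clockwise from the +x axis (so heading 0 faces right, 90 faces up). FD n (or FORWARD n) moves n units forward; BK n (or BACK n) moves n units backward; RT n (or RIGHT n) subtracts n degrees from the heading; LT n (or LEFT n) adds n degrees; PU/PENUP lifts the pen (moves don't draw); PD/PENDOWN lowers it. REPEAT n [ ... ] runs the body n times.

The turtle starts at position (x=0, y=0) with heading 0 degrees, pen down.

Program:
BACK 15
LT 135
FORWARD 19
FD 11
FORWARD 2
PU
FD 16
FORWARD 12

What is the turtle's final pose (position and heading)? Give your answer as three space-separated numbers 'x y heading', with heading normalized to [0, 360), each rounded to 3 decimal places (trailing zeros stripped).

Answer: -57.426 42.426 135

Derivation:
Executing turtle program step by step:
Start: pos=(0,0), heading=0, pen down
BK 15: (0,0) -> (-15,0) [heading=0, draw]
LT 135: heading 0 -> 135
FD 19: (-15,0) -> (-28.435,13.435) [heading=135, draw]
FD 11: (-28.435,13.435) -> (-36.213,21.213) [heading=135, draw]
FD 2: (-36.213,21.213) -> (-37.627,22.627) [heading=135, draw]
PU: pen up
FD 16: (-37.627,22.627) -> (-48.941,33.941) [heading=135, move]
FD 12: (-48.941,33.941) -> (-57.426,42.426) [heading=135, move]
Final: pos=(-57.426,42.426), heading=135, 4 segment(s) drawn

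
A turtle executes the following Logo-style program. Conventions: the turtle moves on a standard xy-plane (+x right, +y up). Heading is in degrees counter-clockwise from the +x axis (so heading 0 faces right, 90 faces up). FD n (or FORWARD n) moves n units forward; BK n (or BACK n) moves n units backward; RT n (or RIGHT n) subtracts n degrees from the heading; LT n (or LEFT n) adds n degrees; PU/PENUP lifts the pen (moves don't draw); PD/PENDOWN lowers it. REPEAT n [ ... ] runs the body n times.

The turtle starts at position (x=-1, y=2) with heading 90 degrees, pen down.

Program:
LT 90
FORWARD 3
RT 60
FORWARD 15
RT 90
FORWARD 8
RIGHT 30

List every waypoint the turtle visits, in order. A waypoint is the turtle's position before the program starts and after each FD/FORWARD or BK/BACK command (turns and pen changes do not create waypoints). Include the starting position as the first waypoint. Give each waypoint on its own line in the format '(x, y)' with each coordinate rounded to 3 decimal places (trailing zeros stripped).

Answer: (-1, 2)
(-4, 2)
(-11.5, 14.99)
(-4.572, 18.99)

Derivation:
Executing turtle program step by step:
Start: pos=(-1,2), heading=90, pen down
LT 90: heading 90 -> 180
FD 3: (-1,2) -> (-4,2) [heading=180, draw]
RT 60: heading 180 -> 120
FD 15: (-4,2) -> (-11.5,14.99) [heading=120, draw]
RT 90: heading 120 -> 30
FD 8: (-11.5,14.99) -> (-4.572,18.99) [heading=30, draw]
RT 30: heading 30 -> 0
Final: pos=(-4.572,18.99), heading=0, 3 segment(s) drawn
Waypoints (4 total):
(-1, 2)
(-4, 2)
(-11.5, 14.99)
(-4.572, 18.99)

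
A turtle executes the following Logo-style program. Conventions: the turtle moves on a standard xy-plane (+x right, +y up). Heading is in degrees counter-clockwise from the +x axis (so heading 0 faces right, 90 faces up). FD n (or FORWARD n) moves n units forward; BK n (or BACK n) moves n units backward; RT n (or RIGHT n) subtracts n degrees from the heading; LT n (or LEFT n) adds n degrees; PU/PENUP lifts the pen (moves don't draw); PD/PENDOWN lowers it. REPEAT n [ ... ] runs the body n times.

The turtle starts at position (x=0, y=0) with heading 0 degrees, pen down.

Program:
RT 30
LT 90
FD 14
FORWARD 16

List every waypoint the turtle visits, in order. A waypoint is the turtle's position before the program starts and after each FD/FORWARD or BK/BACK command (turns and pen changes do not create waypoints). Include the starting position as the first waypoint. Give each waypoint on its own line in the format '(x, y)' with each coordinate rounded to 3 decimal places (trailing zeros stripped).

Answer: (0, 0)
(7, 12.124)
(15, 25.981)

Derivation:
Executing turtle program step by step:
Start: pos=(0,0), heading=0, pen down
RT 30: heading 0 -> 330
LT 90: heading 330 -> 60
FD 14: (0,0) -> (7,12.124) [heading=60, draw]
FD 16: (7,12.124) -> (15,25.981) [heading=60, draw]
Final: pos=(15,25.981), heading=60, 2 segment(s) drawn
Waypoints (3 total):
(0, 0)
(7, 12.124)
(15, 25.981)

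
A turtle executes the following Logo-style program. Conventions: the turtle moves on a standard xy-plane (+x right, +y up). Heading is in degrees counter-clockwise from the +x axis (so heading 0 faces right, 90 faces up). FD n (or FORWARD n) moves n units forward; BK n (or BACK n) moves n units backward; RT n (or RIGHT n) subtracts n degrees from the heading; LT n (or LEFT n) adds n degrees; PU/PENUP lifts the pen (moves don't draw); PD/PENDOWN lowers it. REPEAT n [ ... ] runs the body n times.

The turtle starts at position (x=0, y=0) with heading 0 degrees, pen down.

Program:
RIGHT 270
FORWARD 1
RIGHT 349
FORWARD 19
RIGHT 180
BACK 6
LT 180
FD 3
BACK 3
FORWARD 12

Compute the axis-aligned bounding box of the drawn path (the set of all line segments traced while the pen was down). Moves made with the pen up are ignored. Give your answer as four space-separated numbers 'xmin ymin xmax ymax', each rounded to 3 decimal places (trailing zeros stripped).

Answer: -7.06 0 0 37.32

Derivation:
Executing turtle program step by step:
Start: pos=(0,0), heading=0, pen down
RT 270: heading 0 -> 90
FD 1: (0,0) -> (0,1) [heading=90, draw]
RT 349: heading 90 -> 101
FD 19: (0,1) -> (-3.625,19.651) [heading=101, draw]
RT 180: heading 101 -> 281
BK 6: (-3.625,19.651) -> (-4.77,25.541) [heading=281, draw]
LT 180: heading 281 -> 101
FD 3: (-4.77,25.541) -> (-5.343,28.486) [heading=101, draw]
BK 3: (-5.343,28.486) -> (-4.77,25.541) [heading=101, draw]
FD 12: (-4.77,25.541) -> (-7.06,37.32) [heading=101, draw]
Final: pos=(-7.06,37.32), heading=101, 6 segment(s) drawn

Segment endpoints: x in {-7.06, -5.343, -4.77, -3.625, 0, 0}, y in {0, 1, 19.651, 25.541, 28.486, 37.32}
xmin=-7.06, ymin=0, xmax=0, ymax=37.32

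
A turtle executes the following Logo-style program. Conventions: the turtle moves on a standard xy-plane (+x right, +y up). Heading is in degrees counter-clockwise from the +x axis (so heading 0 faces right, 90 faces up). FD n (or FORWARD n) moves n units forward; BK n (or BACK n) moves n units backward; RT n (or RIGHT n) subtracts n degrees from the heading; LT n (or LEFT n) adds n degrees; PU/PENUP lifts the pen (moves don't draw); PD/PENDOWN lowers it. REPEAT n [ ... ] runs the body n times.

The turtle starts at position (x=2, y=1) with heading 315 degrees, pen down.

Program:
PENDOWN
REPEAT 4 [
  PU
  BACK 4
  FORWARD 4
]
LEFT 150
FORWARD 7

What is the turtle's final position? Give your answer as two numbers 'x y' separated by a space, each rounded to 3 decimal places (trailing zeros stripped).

Executing turtle program step by step:
Start: pos=(2,1), heading=315, pen down
PD: pen down
REPEAT 4 [
  -- iteration 1/4 --
  PU: pen up
  BK 4: (2,1) -> (-0.828,3.828) [heading=315, move]
  FD 4: (-0.828,3.828) -> (2,1) [heading=315, move]
  -- iteration 2/4 --
  PU: pen up
  BK 4: (2,1) -> (-0.828,3.828) [heading=315, move]
  FD 4: (-0.828,3.828) -> (2,1) [heading=315, move]
  -- iteration 3/4 --
  PU: pen up
  BK 4: (2,1) -> (-0.828,3.828) [heading=315, move]
  FD 4: (-0.828,3.828) -> (2,1) [heading=315, move]
  -- iteration 4/4 --
  PU: pen up
  BK 4: (2,1) -> (-0.828,3.828) [heading=315, move]
  FD 4: (-0.828,3.828) -> (2,1) [heading=315, move]
]
LT 150: heading 315 -> 105
FD 7: (2,1) -> (0.188,7.761) [heading=105, move]
Final: pos=(0.188,7.761), heading=105, 0 segment(s) drawn

Answer: 0.188 7.761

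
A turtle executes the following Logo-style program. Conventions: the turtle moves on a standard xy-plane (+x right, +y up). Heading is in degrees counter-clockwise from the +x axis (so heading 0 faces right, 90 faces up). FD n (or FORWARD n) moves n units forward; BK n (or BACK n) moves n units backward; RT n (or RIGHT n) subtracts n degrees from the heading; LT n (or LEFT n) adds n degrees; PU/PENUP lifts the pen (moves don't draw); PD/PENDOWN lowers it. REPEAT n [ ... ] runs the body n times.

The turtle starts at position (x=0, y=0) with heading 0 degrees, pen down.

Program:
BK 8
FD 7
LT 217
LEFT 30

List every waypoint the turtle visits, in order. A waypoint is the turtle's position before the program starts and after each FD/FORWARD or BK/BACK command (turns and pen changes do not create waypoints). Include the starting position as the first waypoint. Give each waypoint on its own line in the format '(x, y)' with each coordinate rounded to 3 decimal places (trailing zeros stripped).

Answer: (0, 0)
(-8, 0)
(-1, 0)

Derivation:
Executing turtle program step by step:
Start: pos=(0,0), heading=0, pen down
BK 8: (0,0) -> (-8,0) [heading=0, draw]
FD 7: (-8,0) -> (-1,0) [heading=0, draw]
LT 217: heading 0 -> 217
LT 30: heading 217 -> 247
Final: pos=(-1,0), heading=247, 2 segment(s) drawn
Waypoints (3 total):
(0, 0)
(-8, 0)
(-1, 0)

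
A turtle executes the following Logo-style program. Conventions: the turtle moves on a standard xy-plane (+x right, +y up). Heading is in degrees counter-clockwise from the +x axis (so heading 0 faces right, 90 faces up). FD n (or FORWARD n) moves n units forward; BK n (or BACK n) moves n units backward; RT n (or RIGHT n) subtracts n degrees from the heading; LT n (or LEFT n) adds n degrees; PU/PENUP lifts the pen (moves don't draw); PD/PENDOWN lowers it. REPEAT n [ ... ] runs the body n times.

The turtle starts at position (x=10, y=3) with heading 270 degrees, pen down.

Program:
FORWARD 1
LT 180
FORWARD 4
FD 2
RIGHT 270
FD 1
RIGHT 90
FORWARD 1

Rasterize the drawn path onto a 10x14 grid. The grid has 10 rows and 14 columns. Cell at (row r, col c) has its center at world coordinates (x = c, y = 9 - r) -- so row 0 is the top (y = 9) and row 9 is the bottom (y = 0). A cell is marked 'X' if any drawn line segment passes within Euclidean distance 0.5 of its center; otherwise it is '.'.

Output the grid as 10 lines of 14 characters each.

Answer: .........X....
.........XX...
..........X...
..........X...
..........X...
..........X...
..........X...
..........X...
..............
..............

Derivation:
Segment 0: (10,3) -> (10,2)
Segment 1: (10,2) -> (10,6)
Segment 2: (10,6) -> (10,8)
Segment 3: (10,8) -> (9,8)
Segment 4: (9,8) -> (9,9)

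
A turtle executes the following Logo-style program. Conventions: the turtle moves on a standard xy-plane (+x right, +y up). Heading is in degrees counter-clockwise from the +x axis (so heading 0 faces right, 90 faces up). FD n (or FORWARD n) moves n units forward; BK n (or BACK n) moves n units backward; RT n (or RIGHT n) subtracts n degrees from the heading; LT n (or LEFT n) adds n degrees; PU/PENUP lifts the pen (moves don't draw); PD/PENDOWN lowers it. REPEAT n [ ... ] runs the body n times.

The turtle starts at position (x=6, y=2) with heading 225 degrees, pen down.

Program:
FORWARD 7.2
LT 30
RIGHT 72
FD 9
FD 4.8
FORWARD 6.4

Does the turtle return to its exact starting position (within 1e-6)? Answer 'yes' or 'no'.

Executing turtle program step by step:
Start: pos=(6,2), heading=225, pen down
FD 7.2: (6,2) -> (0.909,-3.091) [heading=225, draw]
LT 30: heading 225 -> 255
RT 72: heading 255 -> 183
FD 9: (0.909,-3.091) -> (-8.079,-3.562) [heading=183, draw]
FD 4.8: (-8.079,-3.562) -> (-12.872,-3.813) [heading=183, draw]
FD 6.4: (-12.872,-3.813) -> (-19.263,-4.148) [heading=183, draw]
Final: pos=(-19.263,-4.148), heading=183, 4 segment(s) drawn

Start position: (6, 2)
Final position: (-19.263, -4.148)
Distance = 26.001; >= 1e-6 -> NOT closed

Answer: no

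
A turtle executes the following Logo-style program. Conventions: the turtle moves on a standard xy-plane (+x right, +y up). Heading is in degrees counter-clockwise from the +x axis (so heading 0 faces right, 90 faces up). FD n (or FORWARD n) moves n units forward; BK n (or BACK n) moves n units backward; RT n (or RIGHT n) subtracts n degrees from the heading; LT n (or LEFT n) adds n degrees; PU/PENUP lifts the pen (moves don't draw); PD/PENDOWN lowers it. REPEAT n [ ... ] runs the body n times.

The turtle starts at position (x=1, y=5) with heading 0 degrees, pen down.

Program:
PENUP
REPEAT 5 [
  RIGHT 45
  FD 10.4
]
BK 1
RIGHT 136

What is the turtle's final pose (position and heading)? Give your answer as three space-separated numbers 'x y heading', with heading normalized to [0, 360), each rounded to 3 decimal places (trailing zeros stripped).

Executing turtle program step by step:
Start: pos=(1,5), heading=0, pen down
PU: pen up
REPEAT 5 [
  -- iteration 1/5 --
  RT 45: heading 0 -> 315
  FD 10.4: (1,5) -> (8.354,-2.354) [heading=315, move]
  -- iteration 2/5 --
  RT 45: heading 315 -> 270
  FD 10.4: (8.354,-2.354) -> (8.354,-12.754) [heading=270, move]
  -- iteration 3/5 --
  RT 45: heading 270 -> 225
  FD 10.4: (8.354,-12.754) -> (1,-20.108) [heading=225, move]
  -- iteration 4/5 --
  RT 45: heading 225 -> 180
  FD 10.4: (1,-20.108) -> (-9.4,-20.108) [heading=180, move]
  -- iteration 5/5 --
  RT 45: heading 180 -> 135
  FD 10.4: (-9.4,-20.108) -> (-16.754,-12.754) [heading=135, move]
]
BK 1: (-16.754,-12.754) -> (-16.047,-13.461) [heading=135, move]
RT 136: heading 135 -> 359
Final: pos=(-16.047,-13.461), heading=359, 0 segment(s) drawn

Answer: -16.047 -13.461 359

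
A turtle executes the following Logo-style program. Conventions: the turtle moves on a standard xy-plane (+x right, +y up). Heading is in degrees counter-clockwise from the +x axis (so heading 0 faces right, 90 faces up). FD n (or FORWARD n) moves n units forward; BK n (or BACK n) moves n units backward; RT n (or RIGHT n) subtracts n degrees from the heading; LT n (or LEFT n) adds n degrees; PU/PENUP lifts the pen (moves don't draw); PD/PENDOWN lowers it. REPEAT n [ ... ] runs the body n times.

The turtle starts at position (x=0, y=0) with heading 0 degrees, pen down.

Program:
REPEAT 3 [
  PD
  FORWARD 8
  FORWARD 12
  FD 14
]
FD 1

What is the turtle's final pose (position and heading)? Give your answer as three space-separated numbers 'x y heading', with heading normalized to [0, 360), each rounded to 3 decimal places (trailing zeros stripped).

Executing turtle program step by step:
Start: pos=(0,0), heading=0, pen down
REPEAT 3 [
  -- iteration 1/3 --
  PD: pen down
  FD 8: (0,0) -> (8,0) [heading=0, draw]
  FD 12: (8,0) -> (20,0) [heading=0, draw]
  FD 14: (20,0) -> (34,0) [heading=0, draw]
  -- iteration 2/3 --
  PD: pen down
  FD 8: (34,0) -> (42,0) [heading=0, draw]
  FD 12: (42,0) -> (54,0) [heading=0, draw]
  FD 14: (54,0) -> (68,0) [heading=0, draw]
  -- iteration 3/3 --
  PD: pen down
  FD 8: (68,0) -> (76,0) [heading=0, draw]
  FD 12: (76,0) -> (88,0) [heading=0, draw]
  FD 14: (88,0) -> (102,0) [heading=0, draw]
]
FD 1: (102,0) -> (103,0) [heading=0, draw]
Final: pos=(103,0), heading=0, 10 segment(s) drawn

Answer: 103 0 0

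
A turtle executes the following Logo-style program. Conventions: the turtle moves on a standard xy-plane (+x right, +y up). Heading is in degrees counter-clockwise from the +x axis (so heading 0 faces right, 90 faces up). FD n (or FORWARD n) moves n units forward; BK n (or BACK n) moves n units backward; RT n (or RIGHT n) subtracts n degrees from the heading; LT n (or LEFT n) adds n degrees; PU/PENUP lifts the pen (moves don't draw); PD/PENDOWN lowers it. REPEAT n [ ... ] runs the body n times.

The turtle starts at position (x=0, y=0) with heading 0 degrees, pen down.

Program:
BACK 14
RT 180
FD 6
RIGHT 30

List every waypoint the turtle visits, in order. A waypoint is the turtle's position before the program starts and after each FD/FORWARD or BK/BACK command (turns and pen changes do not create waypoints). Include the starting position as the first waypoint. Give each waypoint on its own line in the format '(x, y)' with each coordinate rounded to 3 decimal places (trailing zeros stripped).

Answer: (0, 0)
(-14, 0)
(-20, 0)

Derivation:
Executing turtle program step by step:
Start: pos=(0,0), heading=0, pen down
BK 14: (0,0) -> (-14,0) [heading=0, draw]
RT 180: heading 0 -> 180
FD 6: (-14,0) -> (-20,0) [heading=180, draw]
RT 30: heading 180 -> 150
Final: pos=(-20,0), heading=150, 2 segment(s) drawn
Waypoints (3 total):
(0, 0)
(-14, 0)
(-20, 0)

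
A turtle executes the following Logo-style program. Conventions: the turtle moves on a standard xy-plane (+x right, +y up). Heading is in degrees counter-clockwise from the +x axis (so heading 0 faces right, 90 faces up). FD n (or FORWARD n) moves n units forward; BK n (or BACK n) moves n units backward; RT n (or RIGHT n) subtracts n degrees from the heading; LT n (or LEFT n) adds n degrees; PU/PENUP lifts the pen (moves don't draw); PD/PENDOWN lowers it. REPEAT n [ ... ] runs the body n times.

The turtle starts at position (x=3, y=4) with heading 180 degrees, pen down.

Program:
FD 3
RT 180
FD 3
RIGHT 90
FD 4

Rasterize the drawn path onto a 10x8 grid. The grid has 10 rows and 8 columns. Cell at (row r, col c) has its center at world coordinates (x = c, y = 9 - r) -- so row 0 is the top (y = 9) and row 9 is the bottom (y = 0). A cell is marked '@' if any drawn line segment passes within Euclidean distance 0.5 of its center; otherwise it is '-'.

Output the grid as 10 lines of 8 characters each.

Segment 0: (3,4) -> (0,4)
Segment 1: (0,4) -> (3,4)
Segment 2: (3,4) -> (3,0)

Answer: --------
--------
--------
--------
--------
@@@@----
---@----
---@----
---@----
---@----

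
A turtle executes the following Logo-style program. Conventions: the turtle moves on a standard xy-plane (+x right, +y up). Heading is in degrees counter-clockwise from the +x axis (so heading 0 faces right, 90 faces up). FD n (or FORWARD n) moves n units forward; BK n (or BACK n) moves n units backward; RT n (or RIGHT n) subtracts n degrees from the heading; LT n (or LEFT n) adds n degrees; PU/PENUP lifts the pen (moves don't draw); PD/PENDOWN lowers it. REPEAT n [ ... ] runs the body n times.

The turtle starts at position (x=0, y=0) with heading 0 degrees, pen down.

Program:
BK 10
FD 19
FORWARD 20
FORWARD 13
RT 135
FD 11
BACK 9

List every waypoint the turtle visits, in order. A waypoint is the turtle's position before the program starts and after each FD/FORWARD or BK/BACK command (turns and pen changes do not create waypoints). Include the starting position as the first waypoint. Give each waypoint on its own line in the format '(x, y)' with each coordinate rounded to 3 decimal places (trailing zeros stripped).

Answer: (0, 0)
(-10, 0)
(9, 0)
(29, 0)
(42, 0)
(34.222, -7.778)
(40.586, -1.414)

Derivation:
Executing turtle program step by step:
Start: pos=(0,0), heading=0, pen down
BK 10: (0,0) -> (-10,0) [heading=0, draw]
FD 19: (-10,0) -> (9,0) [heading=0, draw]
FD 20: (9,0) -> (29,0) [heading=0, draw]
FD 13: (29,0) -> (42,0) [heading=0, draw]
RT 135: heading 0 -> 225
FD 11: (42,0) -> (34.222,-7.778) [heading=225, draw]
BK 9: (34.222,-7.778) -> (40.586,-1.414) [heading=225, draw]
Final: pos=(40.586,-1.414), heading=225, 6 segment(s) drawn
Waypoints (7 total):
(0, 0)
(-10, 0)
(9, 0)
(29, 0)
(42, 0)
(34.222, -7.778)
(40.586, -1.414)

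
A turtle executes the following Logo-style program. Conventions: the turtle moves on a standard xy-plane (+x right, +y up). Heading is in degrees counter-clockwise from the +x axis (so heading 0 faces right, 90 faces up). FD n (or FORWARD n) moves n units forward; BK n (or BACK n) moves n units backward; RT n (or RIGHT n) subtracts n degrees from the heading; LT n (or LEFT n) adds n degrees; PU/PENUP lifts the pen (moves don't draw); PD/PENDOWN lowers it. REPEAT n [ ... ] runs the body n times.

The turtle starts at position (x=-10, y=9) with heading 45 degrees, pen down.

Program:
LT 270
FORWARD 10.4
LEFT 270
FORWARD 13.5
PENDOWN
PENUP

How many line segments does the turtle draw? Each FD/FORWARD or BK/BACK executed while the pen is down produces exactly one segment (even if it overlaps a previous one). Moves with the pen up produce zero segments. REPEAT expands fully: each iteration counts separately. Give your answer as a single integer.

Answer: 2

Derivation:
Executing turtle program step by step:
Start: pos=(-10,9), heading=45, pen down
LT 270: heading 45 -> 315
FD 10.4: (-10,9) -> (-2.646,1.646) [heading=315, draw]
LT 270: heading 315 -> 225
FD 13.5: (-2.646,1.646) -> (-12.192,-7.9) [heading=225, draw]
PD: pen down
PU: pen up
Final: pos=(-12.192,-7.9), heading=225, 2 segment(s) drawn
Segments drawn: 2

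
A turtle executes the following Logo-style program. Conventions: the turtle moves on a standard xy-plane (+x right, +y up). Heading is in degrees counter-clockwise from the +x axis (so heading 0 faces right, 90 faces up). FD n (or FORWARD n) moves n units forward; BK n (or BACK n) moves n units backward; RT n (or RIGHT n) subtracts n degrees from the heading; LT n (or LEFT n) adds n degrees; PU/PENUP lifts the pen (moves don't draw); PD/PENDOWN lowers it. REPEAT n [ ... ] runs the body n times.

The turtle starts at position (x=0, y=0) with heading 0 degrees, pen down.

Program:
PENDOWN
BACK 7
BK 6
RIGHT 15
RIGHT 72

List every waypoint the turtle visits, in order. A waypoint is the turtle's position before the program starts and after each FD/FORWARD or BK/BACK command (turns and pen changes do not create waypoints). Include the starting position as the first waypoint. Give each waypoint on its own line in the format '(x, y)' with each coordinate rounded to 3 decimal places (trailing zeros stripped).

Answer: (0, 0)
(-7, 0)
(-13, 0)

Derivation:
Executing turtle program step by step:
Start: pos=(0,0), heading=0, pen down
PD: pen down
BK 7: (0,0) -> (-7,0) [heading=0, draw]
BK 6: (-7,0) -> (-13,0) [heading=0, draw]
RT 15: heading 0 -> 345
RT 72: heading 345 -> 273
Final: pos=(-13,0), heading=273, 2 segment(s) drawn
Waypoints (3 total):
(0, 0)
(-7, 0)
(-13, 0)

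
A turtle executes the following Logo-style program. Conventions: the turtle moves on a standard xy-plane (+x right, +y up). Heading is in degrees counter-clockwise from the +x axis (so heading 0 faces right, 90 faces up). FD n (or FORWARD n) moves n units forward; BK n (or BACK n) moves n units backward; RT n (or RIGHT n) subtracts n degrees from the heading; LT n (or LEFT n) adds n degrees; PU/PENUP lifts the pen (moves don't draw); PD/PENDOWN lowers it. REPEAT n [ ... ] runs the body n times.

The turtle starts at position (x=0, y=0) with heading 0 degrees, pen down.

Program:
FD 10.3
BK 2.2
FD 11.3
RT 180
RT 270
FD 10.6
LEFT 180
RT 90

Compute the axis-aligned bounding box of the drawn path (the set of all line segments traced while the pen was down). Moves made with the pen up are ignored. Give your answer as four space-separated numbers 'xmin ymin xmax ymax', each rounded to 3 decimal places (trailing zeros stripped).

Answer: 0 -10.6 19.4 0

Derivation:
Executing turtle program step by step:
Start: pos=(0,0), heading=0, pen down
FD 10.3: (0,0) -> (10.3,0) [heading=0, draw]
BK 2.2: (10.3,0) -> (8.1,0) [heading=0, draw]
FD 11.3: (8.1,0) -> (19.4,0) [heading=0, draw]
RT 180: heading 0 -> 180
RT 270: heading 180 -> 270
FD 10.6: (19.4,0) -> (19.4,-10.6) [heading=270, draw]
LT 180: heading 270 -> 90
RT 90: heading 90 -> 0
Final: pos=(19.4,-10.6), heading=0, 4 segment(s) drawn

Segment endpoints: x in {0, 8.1, 10.3, 19.4, 19.4}, y in {-10.6, 0}
xmin=0, ymin=-10.6, xmax=19.4, ymax=0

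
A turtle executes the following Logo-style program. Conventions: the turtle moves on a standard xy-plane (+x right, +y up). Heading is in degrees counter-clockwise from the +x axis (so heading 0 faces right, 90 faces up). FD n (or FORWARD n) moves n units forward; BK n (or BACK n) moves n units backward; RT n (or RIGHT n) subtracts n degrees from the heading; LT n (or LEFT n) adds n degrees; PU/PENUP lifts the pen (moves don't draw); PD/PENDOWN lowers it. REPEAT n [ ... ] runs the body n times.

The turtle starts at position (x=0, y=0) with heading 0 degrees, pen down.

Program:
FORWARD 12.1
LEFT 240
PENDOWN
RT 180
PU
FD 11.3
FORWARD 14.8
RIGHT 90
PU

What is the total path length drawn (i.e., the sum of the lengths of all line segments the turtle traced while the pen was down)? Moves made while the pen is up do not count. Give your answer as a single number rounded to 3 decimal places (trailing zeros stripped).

Answer: 12.1

Derivation:
Executing turtle program step by step:
Start: pos=(0,0), heading=0, pen down
FD 12.1: (0,0) -> (12.1,0) [heading=0, draw]
LT 240: heading 0 -> 240
PD: pen down
RT 180: heading 240 -> 60
PU: pen up
FD 11.3: (12.1,0) -> (17.75,9.786) [heading=60, move]
FD 14.8: (17.75,9.786) -> (25.15,22.603) [heading=60, move]
RT 90: heading 60 -> 330
PU: pen up
Final: pos=(25.15,22.603), heading=330, 1 segment(s) drawn

Segment lengths:
  seg 1: (0,0) -> (12.1,0), length = 12.1
Total = 12.1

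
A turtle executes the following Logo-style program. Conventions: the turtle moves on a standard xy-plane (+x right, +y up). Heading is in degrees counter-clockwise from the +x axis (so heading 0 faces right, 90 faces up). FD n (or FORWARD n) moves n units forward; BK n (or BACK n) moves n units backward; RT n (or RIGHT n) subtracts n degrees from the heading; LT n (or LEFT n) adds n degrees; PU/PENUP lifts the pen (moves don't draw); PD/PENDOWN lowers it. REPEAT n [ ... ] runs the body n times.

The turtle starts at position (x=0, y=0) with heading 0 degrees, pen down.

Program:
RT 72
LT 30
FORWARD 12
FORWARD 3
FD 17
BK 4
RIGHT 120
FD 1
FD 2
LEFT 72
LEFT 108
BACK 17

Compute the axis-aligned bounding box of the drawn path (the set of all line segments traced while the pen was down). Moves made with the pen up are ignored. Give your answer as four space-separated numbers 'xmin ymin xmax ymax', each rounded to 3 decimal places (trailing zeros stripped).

Executing turtle program step by step:
Start: pos=(0,0), heading=0, pen down
RT 72: heading 0 -> 288
LT 30: heading 288 -> 318
FD 12: (0,0) -> (8.918,-8.03) [heading=318, draw]
FD 3: (8.918,-8.03) -> (11.147,-10.037) [heading=318, draw]
FD 17: (11.147,-10.037) -> (23.781,-21.412) [heading=318, draw]
BK 4: (23.781,-21.412) -> (20.808,-18.736) [heading=318, draw]
RT 120: heading 318 -> 198
FD 1: (20.808,-18.736) -> (19.857,-19.045) [heading=198, draw]
FD 2: (19.857,-19.045) -> (17.955,-19.663) [heading=198, draw]
LT 72: heading 198 -> 270
LT 108: heading 270 -> 18
BK 17: (17.955,-19.663) -> (1.787,-24.916) [heading=18, draw]
Final: pos=(1.787,-24.916), heading=18, 7 segment(s) drawn

Segment endpoints: x in {0, 1.787, 8.918, 11.147, 17.955, 19.857, 20.808, 23.781}, y in {-24.916, -21.412, -19.663, -19.045, -18.736, -10.037, -8.03, 0}
xmin=0, ymin=-24.916, xmax=23.781, ymax=0

Answer: 0 -24.916 23.781 0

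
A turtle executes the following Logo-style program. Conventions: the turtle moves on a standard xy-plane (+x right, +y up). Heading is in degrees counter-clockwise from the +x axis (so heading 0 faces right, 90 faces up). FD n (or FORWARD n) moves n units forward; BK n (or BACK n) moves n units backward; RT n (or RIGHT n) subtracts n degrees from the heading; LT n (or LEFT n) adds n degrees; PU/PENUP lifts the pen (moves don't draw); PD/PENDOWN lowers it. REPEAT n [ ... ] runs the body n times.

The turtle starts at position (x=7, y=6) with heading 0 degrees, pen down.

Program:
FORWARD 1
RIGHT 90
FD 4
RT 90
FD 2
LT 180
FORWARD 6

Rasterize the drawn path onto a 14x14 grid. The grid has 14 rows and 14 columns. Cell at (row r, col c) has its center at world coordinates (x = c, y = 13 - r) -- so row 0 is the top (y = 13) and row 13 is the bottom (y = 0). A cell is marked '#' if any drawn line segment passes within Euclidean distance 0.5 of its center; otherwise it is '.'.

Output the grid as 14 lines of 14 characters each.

Segment 0: (7,6) -> (8,6)
Segment 1: (8,6) -> (8,2)
Segment 2: (8,2) -> (6,2)
Segment 3: (6,2) -> (12,2)

Answer: ..............
..............
..............
..............
..............
..............
..............
.......##.....
........#.....
........#.....
........#.....
......#######.
..............
..............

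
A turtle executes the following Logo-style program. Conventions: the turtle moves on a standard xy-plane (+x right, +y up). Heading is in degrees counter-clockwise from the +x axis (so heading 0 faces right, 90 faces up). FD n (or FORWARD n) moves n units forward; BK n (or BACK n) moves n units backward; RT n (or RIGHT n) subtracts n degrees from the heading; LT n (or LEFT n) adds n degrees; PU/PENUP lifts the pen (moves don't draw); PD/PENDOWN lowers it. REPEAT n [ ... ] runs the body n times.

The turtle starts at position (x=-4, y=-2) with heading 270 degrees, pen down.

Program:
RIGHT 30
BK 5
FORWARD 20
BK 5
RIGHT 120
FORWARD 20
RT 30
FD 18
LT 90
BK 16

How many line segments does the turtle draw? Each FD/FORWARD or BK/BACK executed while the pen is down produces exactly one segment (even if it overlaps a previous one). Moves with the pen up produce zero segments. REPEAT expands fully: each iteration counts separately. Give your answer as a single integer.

Executing turtle program step by step:
Start: pos=(-4,-2), heading=270, pen down
RT 30: heading 270 -> 240
BK 5: (-4,-2) -> (-1.5,2.33) [heading=240, draw]
FD 20: (-1.5,2.33) -> (-11.5,-14.99) [heading=240, draw]
BK 5: (-11.5,-14.99) -> (-9,-10.66) [heading=240, draw]
RT 120: heading 240 -> 120
FD 20: (-9,-10.66) -> (-19,6.66) [heading=120, draw]
RT 30: heading 120 -> 90
FD 18: (-19,6.66) -> (-19,24.66) [heading=90, draw]
LT 90: heading 90 -> 180
BK 16: (-19,24.66) -> (-3,24.66) [heading=180, draw]
Final: pos=(-3,24.66), heading=180, 6 segment(s) drawn
Segments drawn: 6

Answer: 6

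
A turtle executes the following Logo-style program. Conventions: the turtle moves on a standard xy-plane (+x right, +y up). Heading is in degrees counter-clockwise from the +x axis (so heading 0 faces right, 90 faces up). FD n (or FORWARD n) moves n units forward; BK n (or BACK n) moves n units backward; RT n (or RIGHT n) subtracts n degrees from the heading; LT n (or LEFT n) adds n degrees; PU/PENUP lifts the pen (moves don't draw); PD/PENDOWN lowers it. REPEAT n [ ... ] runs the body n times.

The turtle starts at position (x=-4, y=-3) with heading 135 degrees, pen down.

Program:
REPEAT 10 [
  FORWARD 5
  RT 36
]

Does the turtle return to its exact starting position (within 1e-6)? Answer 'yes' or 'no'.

Answer: yes

Derivation:
Executing turtle program step by step:
Start: pos=(-4,-3), heading=135, pen down
REPEAT 10 [
  -- iteration 1/10 --
  FD 5: (-4,-3) -> (-7.536,0.536) [heading=135, draw]
  RT 36: heading 135 -> 99
  -- iteration 2/10 --
  FD 5: (-7.536,0.536) -> (-8.318,5.474) [heading=99, draw]
  RT 36: heading 99 -> 63
  -- iteration 3/10 --
  FD 5: (-8.318,5.474) -> (-6.048,9.929) [heading=63, draw]
  RT 36: heading 63 -> 27
  -- iteration 4/10 --
  FD 5: (-6.048,9.929) -> (-1.593,12.199) [heading=27, draw]
  RT 36: heading 27 -> 351
  -- iteration 5/10 --
  FD 5: (-1.593,12.199) -> (3.346,11.417) [heading=351, draw]
  RT 36: heading 351 -> 315
  -- iteration 6/10 --
  FD 5: (3.346,11.417) -> (6.881,7.881) [heading=315, draw]
  RT 36: heading 315 -> 279
  -- iteration 7/10 --
  FD 5: (6.881,7.881) -> (7.663,2.943) [heading=279, draw]
  RT 36: heading 279 -> 243
  -- iteration 8/10 --
  FD 5: (7.663,2.943) -> (5.393,-1.512) [heading=243, draw]
  RT 36: heading 243 -> 207
  -- iteration 9/10 --
  FD 5: (5.393,-1.512) -> (0.938,-3.782) [heading=207, draw]
  RT 36: heading 207 -> 171
  -- iteration 10/10 --
  FD 5: (0.938,-3.782) -> (-4,-3) [heading=171, draw]
  RT 36: heading 171 -> 135
]
Final: pos=(-4,-3), heading=135, 10 segment(s) drawn

Start position: (-4, -3)
Final position: (-4, -3)
Distance = 0; < 1e-6 -> CLOSED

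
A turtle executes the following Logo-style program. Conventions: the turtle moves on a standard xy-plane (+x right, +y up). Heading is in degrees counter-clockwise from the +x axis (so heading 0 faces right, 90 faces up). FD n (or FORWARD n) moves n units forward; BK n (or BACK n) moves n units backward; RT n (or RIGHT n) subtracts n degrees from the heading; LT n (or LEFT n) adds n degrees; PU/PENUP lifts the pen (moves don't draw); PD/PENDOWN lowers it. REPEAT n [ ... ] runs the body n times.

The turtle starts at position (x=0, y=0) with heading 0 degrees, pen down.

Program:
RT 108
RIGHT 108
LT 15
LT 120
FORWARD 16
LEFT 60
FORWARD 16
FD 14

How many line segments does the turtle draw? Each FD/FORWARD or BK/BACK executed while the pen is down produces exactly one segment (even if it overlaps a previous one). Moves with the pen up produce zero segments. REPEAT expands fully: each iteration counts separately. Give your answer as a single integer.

Executing turtle program step by step:
Start: pos=(0,0), heading=0, pen down
RT 108: heading 0 -> 252
RT 108: heading 252 -> 144
LT 15: heading 144 -> 159
LT 120: heading 159 -> 279
FD 16: (0,0) -> (2.503,-15.803) [heading=279, draw]
LT 60: heading 279 -> 339
FD 16: (2.503,-15.803) -> (17.44,-21.537) [heading=339, draw]
FD 14: (17.44,-21.537) -> (30.51,-26.554) [heading=339, draw]
Final: pos=(30.51,-26.554), heading=339, 3 segment(s) drawn
Segments drawn: 3

Answer: 3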